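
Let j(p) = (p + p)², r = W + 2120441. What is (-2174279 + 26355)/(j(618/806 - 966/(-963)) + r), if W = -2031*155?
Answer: -8986261997023389/7554285329590546 ≈ -1.1896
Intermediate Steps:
W = -314805
r = 1805636 (r = -314805 + 2120441 = 1805636)
j(p) = 4*p² (j(p) = (2*p)² = 4*p²)
(-2174279 + 26355)/(j(618/806 - 966/(-963)) + r) = (-2174279 + 26355)/(4*(618/806 - 966/(-963))² + 1805636) = -2147924/(4*(618*(1/806) - 966*(-1/963))² + 1805636) = -2147924/(4*(309/403 + 322/321)² + 1805636) = -2147924/(4*(228955/129363)² + 1805636) = -2147924/(4*(52420392025/16734785769) + 1805636) = -2147924/(209681568100/16734785769 + 1805636) = -2147924/30217141318362184/16734785769 = -2147924*16734785769/30217141318362184 = -8986261997023389/7554285329590546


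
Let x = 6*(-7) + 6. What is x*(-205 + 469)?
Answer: -9504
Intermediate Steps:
x = -36 (x = -42 + 6 = -36)
x*(-205 + 469) = -36*(-205 + 469) = -36*264 = -9504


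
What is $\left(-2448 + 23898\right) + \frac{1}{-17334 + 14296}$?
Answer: $\frac{65165099}{3038} \approx 21450.0$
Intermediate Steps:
$\left(-2448 + 23898\right) + \frac{1}{-17334 + 14296} = 21450 + \frac{1}{-3038} = 21450 - \frac{1}{3038} = \frac{65165099}{3038}$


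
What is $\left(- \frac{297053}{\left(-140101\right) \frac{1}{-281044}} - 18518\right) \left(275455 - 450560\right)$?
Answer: $\frac{15072925220883250}{140101} \approx 1.0759 \cdot 10^{11}$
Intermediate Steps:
$\left(- \frac{297053}{\left(-140101\right) \frac{1}{-281044}} - 18518\right) \left(275455 - 450560\right) = \left(- \frac{297053}{\left(-140101\right) \left(- \frac{1}{281044}\right)} - 18518\right) \left(-175105\right) = \left(- \frac{297053}{\frac{140101}{281044}} - 18518\right) \left(-175105\right) = \left(\left(-297053\right) \frac{281044}{140101} - 18518\right) \left(-175105\right) = \left(- \frac{83484963332}{140101} - 18518\right) \left(-175105\right) = \left(- \frac{86079353650}{140101}\right) \left(-175105\right) = \frac{15072925220883250}{140101}$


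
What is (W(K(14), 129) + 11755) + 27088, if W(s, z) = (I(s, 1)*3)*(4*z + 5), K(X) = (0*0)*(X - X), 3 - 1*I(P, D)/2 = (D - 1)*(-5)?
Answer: 48221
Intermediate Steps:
I(P, D) = -4 + 10*D (I(P, D) = 6 - 2*(D - 1)*(-5) = 6 - 2*(-1 + D)*(-5) = 6 - 2*(5 - 5*D) = 6 + (-10 + 10*D) = -4 + 10*D)
K(X) = 0 (K(X) = 0*0 = 0)
W(s, z) = 90 + 72*z (W(s, z) = ((-4 + 10*1)*3)*(4*z + 5) = ((-4 + 10)*3)*(5 + 4*z) = (6*3)*(5 + 4*z) = 18*(5 + 4*z) = 90 + 72*z)
(W(K(14), 129) + 11755) + 27088 = ((90 + 72*129) + 11755) + 27088 = ((90 + 9288) + 11755) + 27088 = (9378 + 11755) + 27088 = 21133 + 27088 = 48221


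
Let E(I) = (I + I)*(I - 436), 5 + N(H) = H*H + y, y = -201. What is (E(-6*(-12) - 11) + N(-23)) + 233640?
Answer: 188213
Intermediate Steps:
N(H) = -206 + H**2 (N(H) = -5 + (H*H - 201) = -5 + (H**2 - 201) = -5 + (-201 + H**2) = -206 + H**2)
E(I) = 2*I*(-436 + I) (E(I) = (2*I)*(-436 + I) = 2*I*(-436 + I))
(E(-6*(-12) - 11) + N(-23)) + 233640 = (2*(-6*(-12) - 11)*(-436 + (-6*(-12) - 11)) + (-206 + (-23)**2)) + 233640 = (2*(72 - 11)*(-436 + (72 - 11)) + (-206 + 529)) + 233640 = (2*61*(-436 + 61) + 323) + 233640 = (2*61*(-375) + 323) + 233640 = (-45750 + 323) + 233640 = -45427 + 233640 = 188213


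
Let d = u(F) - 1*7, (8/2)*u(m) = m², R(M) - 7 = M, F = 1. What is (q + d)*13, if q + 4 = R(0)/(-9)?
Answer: -5395/36 ≈ -149.86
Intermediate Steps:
R(M) = 7 + M
u(m) = m²/4
q = -43/9 (q = -4 + (7 + 0)/(-9) = -4 + 7*(-⅑) = -4 - 7/9 = -43/9 ≈ -4.7778)
d = -27/4 (d = (¼)*1² - 1*7 = (¼)*1 - 7 = ¼ - 7 = -27/4 ≈ -6.7500)
(q + d)*13 = (-43/9 - 27/4)*13 = -415/36*13 = -5395/36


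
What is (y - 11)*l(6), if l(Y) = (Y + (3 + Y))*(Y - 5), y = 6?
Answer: -75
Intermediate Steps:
l(Y) = (-5 + Y)*(3 + 2*Y) (l(Y) = (3 + 2*Y)*(-5 + Y) = (-5 + Y)*(3 + 2*Y))
(y - 11)*l(6) = (6 - 11)*(-15 - 7*6 + 2*6²) = -5*(-15 - 42 + 2*36) = -5*(-15 - 42 + 72) = -5*15 = -75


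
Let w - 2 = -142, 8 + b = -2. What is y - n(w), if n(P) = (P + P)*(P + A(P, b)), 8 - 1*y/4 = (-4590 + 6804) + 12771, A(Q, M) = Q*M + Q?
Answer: 253692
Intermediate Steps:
b = -10 (b = -8 - 2 = -10)
A(Q, M) = Q + M*Q (A(Q, M) = M*Q + Q = Q + M*Q)
y = -59908 (y = 32 - 4*((-4590 + 6804) + 12771) = 32 - 4*(2214 + 12771) = 32 - 4*14985 = 32 - 59940 = -59908)
w = -140 (w = 2 - 142 = -140)
n(P) = -16*P² (n(P) = (P + P)*(P + P*(1 - 10)) = (2*P)*(P + P*(-9)) = (2*P)*(P - 9*P) = (2*P)*(-8*P) = -16*P²)
y - n(w) = -59908 - (-16)*(-140)² = -59908 - (-16)*19600 = -59908 - 1*(-313600) = -59908 + 313600 = 253692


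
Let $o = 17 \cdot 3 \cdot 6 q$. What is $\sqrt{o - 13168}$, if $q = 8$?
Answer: $4 i \sqrt{670} \approx 103.54 i$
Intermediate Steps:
$o = 2448$ ($o = 17 \cdot 3 \cdot 6 \cdot 8 = 17 \cdot 18 \cdot 8 = 306 \cdot 8 = 2448$)
$\sqrt{o - 13168} = \sqrt{2448 - 13168} = \sqrt{-10720} = 4 i \sqrt{670}$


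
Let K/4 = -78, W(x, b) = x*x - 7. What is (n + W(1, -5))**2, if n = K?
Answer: 101124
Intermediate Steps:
W(x, b) = -7 + x**2 (W(x, b) = x**2 - 7 = -7 + x**2)
K = -312 (K = 4*(-78) = -312)
n = -312
(n + W(1, -5))**2 = (-312 + (-7 + 1**2))**2 = (-312 + (-7 + 1))**2 = (-312 - 6)**2 = (-318)**2 = 101124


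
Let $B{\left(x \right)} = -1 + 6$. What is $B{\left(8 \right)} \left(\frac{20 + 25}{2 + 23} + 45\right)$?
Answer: $234$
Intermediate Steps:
$B{\left(x \right)} = 5$
$B{\left(8 \right)} \left(\frac{20 + 25}{2 + 23} + 45\right) = 5 \left(\frac{20 + 25}{2 + 23} + 45\right) = 5 \left(\frac{45}{25} + 45\right) = 5 \left(45 \cdot \frac{1}{25} + 45\right) = 5 \left(\frac{9}{5} + 45\right) = 5 \cdot \frac{234}{5} = 234$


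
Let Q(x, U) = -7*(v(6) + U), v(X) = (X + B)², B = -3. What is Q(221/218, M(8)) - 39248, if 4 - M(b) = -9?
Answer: -39402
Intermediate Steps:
M(b) = 13 (M(b) = 4 - 1*(-9) = 4 + 9 = 13)
v(X) = (-3 + X)² (v(X) = (X - 3)² = (-3 + X)²)
Q(x, U) = -63 - 7*U (Q(x, U) = -7*((-3 + 6)² + U) = -7*(3² + U) = -7*(9 + U) = -63 - 7*U)
Q(221/218, M(8)) - 39248 = (-63 - 7*13) - 39248 = (-63 - 91) - 39248 = -154 - 39248 = -39402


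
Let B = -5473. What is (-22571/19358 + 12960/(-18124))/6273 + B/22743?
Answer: -335006786538505/1390385010764358 ≈ -0.24095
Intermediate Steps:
(-22571/19358 + 12960/(-18124))/6273 + B/22743 = (-22571/19358 + 12960/(-18124))/6273 - 5473/22743 = (-22571*1/19358 + 12960*(-1/18124))*(1/6273) - 5473*1/22743 = (-22571/19358 - 3240/4531)*(1/6273) - 5473/22743 = -164989121/87711098*1/6273 - 5473/22743 = -164989121/550211717754 - 5473/22743 = -335006786538505/1390385010764358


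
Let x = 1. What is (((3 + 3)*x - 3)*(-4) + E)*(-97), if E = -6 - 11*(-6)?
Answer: -4656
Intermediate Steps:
E = 60 (E = -6 + 66 = 60)
(((3 + 3)*x - 3)*(-4) + E)*(-97) = (((3 + 3)*1 - 3)*(-4) + 60)*(-97) = ((6*1 - 3)*(-4) + 60)*(-97) = ((6 - 3)*(-4) + 60)*(-97) = (3*(-4) + 60)*(-97) = (-12 + 60)*(-97) = 48*(-97) = -4656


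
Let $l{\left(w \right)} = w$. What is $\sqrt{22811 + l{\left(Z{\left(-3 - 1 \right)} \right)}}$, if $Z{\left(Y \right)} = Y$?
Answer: $\sqrt{22807} \approx 151.02$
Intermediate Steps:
$\sqrt{22811 + l{\left(Z{\left(-3 - 1 \right)} \right)}} = \sqrt{22811 - 4} = \sqrt{22807}$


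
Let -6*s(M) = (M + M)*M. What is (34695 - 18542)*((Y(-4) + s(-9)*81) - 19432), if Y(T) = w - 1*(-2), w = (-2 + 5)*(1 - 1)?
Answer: -349179401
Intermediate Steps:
w = 0 (w = 3*0 = 0)
Y(T) = 2 (Y(T) = 0 - 1*(-2) = 0 + 2 = 2)
s(M) = -M²/3 (s(M) = -(M + M)*M/6 = -2*M*M/6 = -M²/3)
(34695 - 18542)*((Y(-4) + s(-9)*81) - 19432) = (34695 - 18542)*((2 - ⅓*(-9)²*81) - 19432) = 16153*((2 - ⅓*81*81) - 19432) = 16153*((2 - 27*81) - 19432) = 16153*((2 - 2187) - 19432) = 16153*(-2185 - 19432) = 16153*(-21617) = -349179401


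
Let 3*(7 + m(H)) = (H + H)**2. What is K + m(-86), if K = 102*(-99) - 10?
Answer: -761/3 ≈ -253.67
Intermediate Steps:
m(H) = -7 + 4*H**2/3 (m(H) = -7 + (H + H)**2/3 = -7 + (2*H)**2/3 = -7 + (4*H**2)/3 = -7 + 4*H**2/3)
K = -10108 (K = -10098 - 10 = -10108)
K + m(-86) = -10108 + (-7 + (4/3)*(-86)**2) = -10108 + (-7 + (4/3)*7396) = -10108 + (-7 + 29584/3) = -10108 + 29563/3 = -761/3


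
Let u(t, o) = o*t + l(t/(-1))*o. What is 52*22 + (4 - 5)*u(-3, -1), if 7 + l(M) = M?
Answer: 1137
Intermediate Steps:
l(M) = -7 + M
u(t, o) = o*t + o*(-7 - t) (u(t, o) = o*t + (-7 + t/(-1))*o = o*t + (-7 + t*(-1))*o = o*t + (-7 - t)*o = o*t + o*(-7 - t))
52*22 + (4 - 5)*u(-3, -1) = 52*22 + (4 - 5)*(-7*(-1)) = 1144 - 1*7 = 1144 - 7 = 1137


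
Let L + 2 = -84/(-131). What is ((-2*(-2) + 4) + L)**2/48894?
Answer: 4350/4822241 ≈ 0.00090207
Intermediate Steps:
L = -178/131 (L = -2 - 84/(-131) = -2 - 84*(-1/131) = -2 + 84/131 = -178/131 ≈ -1.3588)
((-2*(-2) + 4) + L)**2/48894 = ((-2*(-2) + 4) - 178/131)**2/48894 = ((4 + 4) - 178/131)**2*(1/48894) = (8 - 178/131)**2*(1/48894) = (870/131)**2*(1/48894) = (756900/17161)*(1/48894) = 4350/4822241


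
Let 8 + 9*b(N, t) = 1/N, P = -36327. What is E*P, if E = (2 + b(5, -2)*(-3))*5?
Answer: -835521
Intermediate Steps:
b(N, t) = -8/9 + 1/(9*N)
E = 23 (E = (2 + ((⅑)*(1 - 8*5)/5)*(-3))*5 = (2 + ((⅑)*(⅕)*(1 - 40))*(-3))*5 = (2 + ((⅑)*(⅕)*(-39))*(-3))*5 = (2 - 13/15*(-3))*5 = (2 + 13/5)*5 = (23/5)*5 = 23)
E*P = 23*(-36327) = -835521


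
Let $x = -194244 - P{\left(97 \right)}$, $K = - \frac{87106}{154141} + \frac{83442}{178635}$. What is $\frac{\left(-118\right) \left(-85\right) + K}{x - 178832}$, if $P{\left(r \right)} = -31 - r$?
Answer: $- \frac{46028854388177}{1711519133620530} \approx -0.026894$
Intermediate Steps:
$K = - \frac{899448996}{9178325845}$ ($K = \left(-87106\right) \frac{1}{154141} + 83442 \cdot \frac{1}{178635} = - \frac{87106}{154141} + \frac{27814}{59545} = - \frac{899448996}{9178325845} \approx -0.097997$)
$x = -194116$ ($x = -194244 - \left(-31 - 97\right) = -194244 - -128 = -194244 + 128 = -194116$)
$\frac{\left(-118\right) \left(-85\right) + K}{x - 178832} = \frac{\left(-118\right) \left(-85\right) - \frac{899448996}{9178325845}}{-194116 - 178832} = \frac{10030 - \frac{899448996}{9178325845}}{-372948} = \frac{92057708776354}{9178325845} \left(- \frac{1}{372948}\right) = - \frac{46028854388177}{1711519133620530}$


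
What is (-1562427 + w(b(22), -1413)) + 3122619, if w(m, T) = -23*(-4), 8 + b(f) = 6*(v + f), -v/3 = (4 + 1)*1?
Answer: 1560284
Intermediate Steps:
v = -15 (v = -3*(4 + 1) = -15 ≈ -15.000)
b(f) = -98 + 6*f (b(f) = -8 + 6*(-15 + f) = -8 + (-90 + 6*f) = -98 + 6*f)
w(m, T) = 92
(-1562427 + w(b(22), -1413)) + 3122619 = (-1562427 + 92) + 3122619 = -1562335 + 3122619 = 1560284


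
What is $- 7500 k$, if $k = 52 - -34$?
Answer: $-645000$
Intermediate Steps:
$k = 86$ ($k = 52 + 34 = 86$)
$- 7500 k = \left(-7500\right) 86 = -645000$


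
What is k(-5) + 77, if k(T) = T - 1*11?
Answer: 61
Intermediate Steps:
k(T) = -11 + T (k(T) = T - 11 = -11 + T)
k(-5) + 77 = (-11 - 5) + 77 = -16 + 77 = 61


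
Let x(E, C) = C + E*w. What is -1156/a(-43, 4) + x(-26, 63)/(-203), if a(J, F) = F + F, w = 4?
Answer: -58585/406 ≈ -144.30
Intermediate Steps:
x(E, C) = C + 4*E (x(E, C) = C + E*4 = C + 4*E)
a(J, F) = 2*F
-1156/a(-43, 4) + x(-26, 63)/(-203) = -1156/(2*4) + (63 + 4*(-26))/(-203) = -1156/8 + (63 - 104)*(-1/203) = -1156*1/8 - 41*(-1/203) = -289/2 + 41/203 = -58585/406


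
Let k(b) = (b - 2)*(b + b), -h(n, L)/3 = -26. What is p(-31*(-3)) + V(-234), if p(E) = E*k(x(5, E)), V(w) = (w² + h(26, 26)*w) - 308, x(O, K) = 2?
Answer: 36196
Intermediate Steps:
h(n, L) = 78 (h(n, L) = -3*(-26) = 78)
V(w) = -308 + w² + 78*w (V(w) = (w² + 78*w) - 308 = -308 + w² + 78*w)
k(b) = 2*b*(-2 + b) (k(b) = (-2 + b)*(2*b) = 2*b*(-2 + b))
p(E) = 0 (p(E) = E*(2*2*(-2 + 2)) = E*(2*2*0) = E*0 = 0)
p(-31*(-3)) + V(-234) = 0 + (-308 + (-234)² + 78*(-234)) = 0 + (-308 + 54756 - 18252) = 0 + 36196 = 36196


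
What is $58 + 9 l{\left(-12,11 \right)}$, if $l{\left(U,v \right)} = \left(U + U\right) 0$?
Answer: $58$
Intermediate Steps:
$l{\left(U,v \right)} = 0$ ($l{\left(U,v \right)} = 2 U 0 = 0$)
$58 + 9 l{\left(-12,11 \right)} = 58 + 9 \cdot 0 = 58 + 0 = 58$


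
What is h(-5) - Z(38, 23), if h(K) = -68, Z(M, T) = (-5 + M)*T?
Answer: -827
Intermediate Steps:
Z(M, T) = T*(-5 + M)
h(-5) - Z(38, 23) = -68 - 23*(-5 + 38) = -68 - 23*33 = -68 - 1*759 = -68 - 759 = -827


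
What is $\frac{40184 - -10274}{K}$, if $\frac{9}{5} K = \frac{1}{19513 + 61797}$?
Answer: $7384931964$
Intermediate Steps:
$K = \frac{1}{146358}$ ($K = \frac{5}{9 \left(19513 + 61797\right)} = \frac{5}{9 \cdot 81310} = \frac{5}{9} \cdot \frac{1}{81310} = \frac{1}{146358} \approx 6.8326 \cdot 10^{-6}$)
$\frac{40184 - -10274}{K} = \left(40184 - -10274\right) \frac{1}{\frac{1}{146358}} = \left(40184 + 10274\right) 146358 = 50458 \cdot 146358 = 7384931964$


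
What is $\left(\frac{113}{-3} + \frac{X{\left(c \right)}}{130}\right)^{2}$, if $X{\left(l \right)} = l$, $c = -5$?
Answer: $\frac{8649481}{6084} \approx 1421.7$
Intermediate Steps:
$\left(\frac{113}{-3} + \frac{X{\left(c \right)}}{130}\right)^{2} = \left(\frac{113}{-3} - \frac{5}{130}\right)^{2} = \left(113 \left(- \frac{1}{3}\right) - \frac{1}{26}\right)^{2} = \left(- \frac{113}{3} - \frac{1}{26}\right)^{2} = \left(- \frac{2941}{78}\right)^{2} = \frac{8649481}{6084}$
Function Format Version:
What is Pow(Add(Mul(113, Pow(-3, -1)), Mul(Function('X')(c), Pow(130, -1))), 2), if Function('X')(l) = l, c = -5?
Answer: Rational(8649481, 6084) ≈ 1421.7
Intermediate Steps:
Pow(Add(Mul(113, Pow(-3, -1)), Mul(Function('X')(c), Pow(130, -1))), 2) = Pow(Add(Mul(113, Pow(-3, -1)), Mul(-5, Pow(130, -1))), 2) = Pow(Add(Mul(113, Rational(-1, 3)), Mul(-5, Rational(1, 130))), 2) = Pow(Add(Rational(-113, 3), Rational(-1, 26)), 2) = Pow(Rational(-2941, 78), 2) = Rational(8649481, 6084)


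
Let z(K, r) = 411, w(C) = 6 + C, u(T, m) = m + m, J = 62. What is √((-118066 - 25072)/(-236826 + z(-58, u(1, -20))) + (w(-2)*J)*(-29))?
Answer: I*√401941799631930/236415 ≈ 84.802*I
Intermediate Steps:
u(T, m) = 2*m
√((-118066 - 25072)/(-236826 + z(-58, u(1, -20))) + (w(-2)*J)*(-29)) = √((-118066 - 25072)/(-236826 + 411) + ((6 - 2)*62)*(-29)) = √(-143138/(-236415) + (4*62)*(-29)) = √(-143138*(-1/236415) + 248*(-29)) = √(143138/236415 - 7192) = √(-1700153542/236415) = I*√401941799631930/236415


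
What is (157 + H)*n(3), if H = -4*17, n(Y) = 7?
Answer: 623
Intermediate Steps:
H = -68
(157 + H)*n(3) = (157 - 68)*7 = 89*7 = 623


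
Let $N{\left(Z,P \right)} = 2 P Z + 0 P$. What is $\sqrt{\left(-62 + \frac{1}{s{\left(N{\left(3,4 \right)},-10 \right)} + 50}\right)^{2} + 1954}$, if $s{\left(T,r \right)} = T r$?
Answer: $\frac{\sqrt{209331361}}{190} \approx 76.149$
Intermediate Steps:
$N{\left(Z,P \right)} = 2 P Z$ ($N{\left(Z,P \right)} = 2 P Z + 0 = 2 P Z$)
$\sqrt{\left(-62 + \frac{1}{s{\left(N{\left(3,4 \right)},-10 \right)} + 50}\right)^{2} + 1954} = \sqrt{\left(-62 + \frac{1}{2 \cdot 4 \cdot 3 \left(-10\right) + 50}\right)^{2} + 1954} = \sqrt{\left(-62 + \frac{1}{24 \left(-10\right) + 50}\right)^{2} + 1954} = \sqrt{\left(-62 + \frac{1}{-240 + 50}\right)^{2} + 1954} = \sqrt{\left(-62 + \frac{1}{-190}\right)^{2} + 1954} = \sqrt{\left(-62 - \frac{1}{190}\right)^{2} + 1954} = \sqrt{\left(- \frac{11781}{190}\right)^{2} + 1954} = \sqrt{\frac{138791961}{36100} + 1954} = \sqrt{\frac{209331361}{36100}} = \frac{\sqrt{209331361}}{190}$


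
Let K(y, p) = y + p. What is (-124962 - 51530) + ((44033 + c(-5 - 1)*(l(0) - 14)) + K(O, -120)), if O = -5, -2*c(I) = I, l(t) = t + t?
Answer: -132626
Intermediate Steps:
l(t) = 2*t
c(I) = -I/2
K(y, p) = p + y
(-124962 - 51530) + ((44033 + c(-5 - 1)*(l(0) - 14)) + K(O, -120)) = (-124962 - 51530) + ((44033 + (-(-5 - 1)/2)*(2*0 - 14)) + (-120 - 5)) = -176492 + ((44033 + (-½*(-6))*(0 - 14)) - 125) = -176492 + ((44033 + 3*(-14)) - 125) = -176492 + ((44033 - 42) - 125) = -176492 + (43991 - 125) = -176492 + 43866 = -132626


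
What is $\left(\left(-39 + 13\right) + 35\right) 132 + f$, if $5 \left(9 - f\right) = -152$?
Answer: $\frac{6137}{5} \approx 1227.4$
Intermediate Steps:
$f = \frac{197}{5}$ ($f = 9 - - \frac{152}{5} = 9 + \frac{152}{5} = \frac{197}{5} \approx 39.4$)
$\left(\left(-39 + 13\right) + 35\right) 132 + f = \left(\left(-39 + 13\right) + 35\right) 132 + \frac{197}{5} = \left(-26 + 35\right) 132 + \frac{197}{5} = 9 \cdot 132 + \frac{197}{5} = 1188 + \frac{197}{5} = \frac{6137}{5}$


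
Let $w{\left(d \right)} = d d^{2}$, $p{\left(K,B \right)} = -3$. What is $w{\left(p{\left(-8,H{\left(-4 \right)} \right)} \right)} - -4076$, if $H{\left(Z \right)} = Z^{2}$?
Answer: $4049$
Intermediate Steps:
$w{\left(d \right)} = d^{3}$
$w{\left(p{\left(-8,H{\left(-4 \right)} \right)} \right)} - -4076 = \left(-3\right)^{3} - -4076 = -27 + 4076 = 4049$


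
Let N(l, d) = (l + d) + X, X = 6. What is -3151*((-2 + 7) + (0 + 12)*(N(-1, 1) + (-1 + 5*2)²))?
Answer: -3305399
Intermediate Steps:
N(l, d) = 6 + d + l (N(l, d) = (l + d) + 6 = (d + l) + 6 = 6 + d + l)
-3151*((-2 + 7) + (0 + 12)*(N(-1, 1) + (-1 + 5*2)²)) = -3151*((-2 + 7) + (0 + 12)*((6 + 1 - 1) + (-1 + 5*2)²)) = -3151*(5 + 12*(6 + (-1 + 10)²)) = -3151*(5 + 12*(6 + 9²)) = -3151*(5 + 12*(6 + 81)) = -3151*(5 + 12*87) = -3151*(5 + 1044) = -3151*1049 = -3305399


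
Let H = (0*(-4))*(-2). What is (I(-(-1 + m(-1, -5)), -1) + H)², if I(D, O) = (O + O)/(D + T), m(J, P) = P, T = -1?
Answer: 4/25 ≈ 0.16000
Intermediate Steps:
I(D, O) = 2*O/(-1 + D) (I(D, O) = (O + O)/(D - 1) = (2*O)/(-1 + D) = 2*O/(-1 + D))
H = 0 (H = 0*(-2) = 0)
(I(-(-1 + m(-1, -5)), -1) + H)² = (2*(-1)/(-1 - (-1 - 5)) + 0)² = (2*(-1)/(-1 - 1*(-6)) + 0)² = (2*(-1)/(-1 + 6) + 0)² = (2*(-1)/5 + 0)² = (2*(-1)*(⅕) + 0)² = (-⅖ + 0)² = (-⅖)² = 4/25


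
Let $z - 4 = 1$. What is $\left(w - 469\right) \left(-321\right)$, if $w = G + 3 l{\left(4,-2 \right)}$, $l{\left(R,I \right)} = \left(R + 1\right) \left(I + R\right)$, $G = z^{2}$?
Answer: $132894$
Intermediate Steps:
$z = 5$ ($z = 4 + 1 = 5$)
$G = 25$ ($G = 5^{2} = 25$)
$l{\left(R,I \right)} = \left(1 + R\right) \left(I + R\right)$
$w = 55$ ($w = 25 + 3 \left(-2 + 4 + 4^{2} - 8\right) = 25 + 3 \left(-2 + 4 + 16 - 8\right) = 25 + 3 \cdot 10 = 25 + 30 = 55$)
$\left(w - 469\right) \left(-321\right) = \left(55 - 469\right) \left(-321\right) = \left(-414\right) \left(-321\right) = 132894$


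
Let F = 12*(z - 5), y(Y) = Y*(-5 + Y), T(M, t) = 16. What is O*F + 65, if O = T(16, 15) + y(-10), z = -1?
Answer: -11887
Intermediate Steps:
F = -72 (F = 12*(-1 - 5) = 12*(-6) = -72)
O = 166 (O = 16 - 10*(-5 - 10) = 16 - 10*(-15) = 16 + 150 = 166)
O*F + 65 = 166*(-72) + 65 = -11952 + 65 = -11887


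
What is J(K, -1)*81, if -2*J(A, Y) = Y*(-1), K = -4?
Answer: -81/2 ≈ -40.500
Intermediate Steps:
J(A, Y) = Y/2 (J(A, Y) = -Y*(-1)/2 = -(-1)*Y/2 = Y/2)
J(K, -1)*81 = ((½)*(-1))*81 = -½*81 = -81/2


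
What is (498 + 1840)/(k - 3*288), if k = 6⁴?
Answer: 1169/216 ≈ 5.4120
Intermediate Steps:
k = 1296
(498 + 1840)/(k - 3*288) = (498 + 1840)/(1296 - 3*288) = 2338/(1296 - 864) = 2338/432 = 2338*(1/432) = 1169/216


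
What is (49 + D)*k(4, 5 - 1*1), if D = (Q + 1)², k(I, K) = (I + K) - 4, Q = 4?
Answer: 296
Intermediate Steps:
k(I, K) = -4 + I + K
D = 25 (D = (4 + 1)² = 5² = 25)
(49 + D)*k(4, 5 - 1*1) = (49 + 25)*(-4 + 4 + (5 - 1*1)) = 74*(-4 + 4 + (5 - 1)) = 74*(-4 + 4 + 4) = 74*4 = 296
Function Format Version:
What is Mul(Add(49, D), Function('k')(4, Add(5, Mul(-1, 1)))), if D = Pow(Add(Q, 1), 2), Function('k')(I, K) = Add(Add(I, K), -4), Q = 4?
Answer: 296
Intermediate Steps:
Function('k')(I, K) = Add(-4, I, K)
D = 25 (D = Pow(Add(4, 1), 2) = Pow(5, 2) = 25)
Mul(Add(49, D), Function('k')(4, Add(5, Mul(-1, 1)))) = Mul(Add(49, 25), Add(-4, 4, Add(5, Mul(-1, 1)))) = Mul(74, Add(-4, 4, Add(5, -1))) = Mul(74, Add(-4, 4, 4)) = Mul(74, 4) = 296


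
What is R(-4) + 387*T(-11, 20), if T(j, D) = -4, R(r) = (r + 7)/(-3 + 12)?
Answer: -4643/3 ≈ -1547.7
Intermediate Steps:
R(r) = 7/9 + r/9 (R(r) = (7 + r)/9 = (7 + r)*(⅑) = 7/9 + r/9)
R(-4) + 387*T(-11, 20) = (7/9 + (⅑)*(-4)) + 387*(-4) = (7/9 - 4/9) - 1548 = ⅓ - 1548 = -4643/3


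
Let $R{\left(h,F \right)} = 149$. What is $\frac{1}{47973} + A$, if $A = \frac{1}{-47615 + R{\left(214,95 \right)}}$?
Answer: $- \frac{169}{759028806} \approx -2.2265 \cdot 10^{-7}$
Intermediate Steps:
$A = - \frac{1}{47466}$ ($A = \frac{1}{-47615 + 149} = \frac{1}{-47466} = - \frac{1}{47466} \approx -2.1068 \cdot 10^{-5}$)
$\frac{1}{47973} + A = \frac{1}{47973} - \frac{1}{47466} = - \frac{169}{759028806}$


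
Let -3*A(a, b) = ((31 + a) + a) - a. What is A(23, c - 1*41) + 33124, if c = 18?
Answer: 33106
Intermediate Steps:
A(a, b) = -31/3 - a/3 (A(a, b) = -(((31 + a) + a) - a)/3 = -((31 + 2*a) - a)/3 = -(31 + a)/3 = -31/3 - a/3)
A(23, c - 1*41) + 33124 = (-31/3 - 1/3*23) + 33124 = (-31/3 - 23/3) + 33124 = -18 + 33124 = 33106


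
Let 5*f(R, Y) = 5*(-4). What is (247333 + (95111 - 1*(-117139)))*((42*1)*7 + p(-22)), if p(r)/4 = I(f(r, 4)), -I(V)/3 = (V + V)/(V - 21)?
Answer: 3333815082/25 ≈ 1.3335e+8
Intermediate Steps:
f(R, Y) = -4 (f(R, Y) = (5*(-4))/5 = (⅕)*(-20) = -4)
I(V) = -6*V/(-21 + V) (I(V) = -3*(V + V)/(V - 21) = -3*2*V/(-21 + V) = -6*V/(-21 + V))
p(r) = -96/25 (p(r) = 4*(-6*(-4)/(-21 - 4)) = 4*(-6*(-4)/(-25)) = 4*(-6*(-4)*(-1/25)) = 4*(-24/25) = -96/25)
(247333 + (95111 - 1*(-117139)))*((42*1)*7 + p(-22)) = (247333 + (95111 - 1*(-117139)))*((42*1)*7 - 96/25) = (247333 + (95111 + 117139))*(42*7 - 96/25) = (247333 + 212250)*(294 - 96/25) = 459583*(7254/25) = 3333815082/25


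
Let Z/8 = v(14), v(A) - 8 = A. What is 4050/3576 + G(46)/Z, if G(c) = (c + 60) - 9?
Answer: 44153/26224 ≈ 1.6837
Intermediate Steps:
v(A) = 8 + A
Z = 176 (Z = 8*(8 + 14) = 8*22 = 176)
G(c) = 51 + c (G(c) = (60 + c) - 9 = 51 + c)
4050/3576 + G(46)/Z = 4050/3576 + (51 + 46)/176 = 4050*(1/3576) + 97*(1/176) = 675/596 + 97/176 = 44153/26224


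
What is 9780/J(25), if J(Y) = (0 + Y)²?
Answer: 1956/125 ≈ 15.648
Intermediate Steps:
J(Y) = Y²
9780/J(25) = 9780/(25²) = 9780/625 = 9780*(1/625) = 1956/125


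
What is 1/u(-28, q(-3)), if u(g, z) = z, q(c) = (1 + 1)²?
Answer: ¼ ≈ 0.25000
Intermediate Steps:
q(c) = 4 (q(c) = 2² = 4)
1/u(-28, q(-3)) = 1/4 = ¼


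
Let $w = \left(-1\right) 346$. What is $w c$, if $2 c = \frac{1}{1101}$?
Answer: $- \frac{173}{1101} \approx -0.15713$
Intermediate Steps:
$c = \frac{1}{2202}$ ($c = \frac{1}{2 \cdot 1101} = \frac{1}{2} \cdot \frac{1}{1101} = \frac{1}{2202} \approx 0.00045413$)
$w = -346$
$w c = \left(-346\right) \frac{1}{2202} = - \frac{173}{1101}$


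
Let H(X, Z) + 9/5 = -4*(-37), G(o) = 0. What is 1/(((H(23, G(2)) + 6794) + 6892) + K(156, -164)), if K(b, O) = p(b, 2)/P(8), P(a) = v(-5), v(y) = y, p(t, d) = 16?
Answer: 1/13829 ≈ 7.2312e-5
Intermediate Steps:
P(a) = -5
K(b, O) = -16/5 (K(b, O) = 16/(-5) = 16*(-⅕) = -16/5)
H(X, Z) = 731/5 (H(X, Z) = -9/5 - 4*(-37) = -9/5 + 148 = 731/5)
1/(((H(23, G(2)) + 6794) + 6892) + K(156, -164)) = 1/(((731/5 + 6794) + 6892) - 16/5) = 1/((34701/5 + 6892) - 16/5) = 1/(69161/5 - 16/5) = 1/13829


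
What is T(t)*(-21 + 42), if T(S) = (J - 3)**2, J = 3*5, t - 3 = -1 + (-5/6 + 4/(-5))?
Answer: 3024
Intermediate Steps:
t = 11/30 (t = 3 + (-1 + (-5/6 + 4/(-5))) = 3 + (-1 + (-5*1/6 + 4*(-1/5))) = 3 + (-1 + (-5/6 - 4/5)) = 3 + (-1 - 49/30) = 3 - 79/30 = 11/30 ≈ 0.36667)
J = 15
T(S) = 144 (T(S) = (15 - 3)**2 = 12**2 = 144)
T(t)*(-21 + 42) = 144*(-21 + 42) = 144*21 = 3024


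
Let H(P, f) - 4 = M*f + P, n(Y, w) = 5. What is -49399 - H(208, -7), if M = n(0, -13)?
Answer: -49576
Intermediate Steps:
M = 5
H(P, f) = 4 + P + 5*f (H(P, f) = 4 + (5*f + P) = 4 + (P + 5*f) = 4 + P + 5*f)
-49399 - H(208, -7) = -49399 - (4 + 208 + 5*(-7)) = -49399 - (4 + 208 - 35) = -49399 - 1*177 = -49399 - 177 = -49576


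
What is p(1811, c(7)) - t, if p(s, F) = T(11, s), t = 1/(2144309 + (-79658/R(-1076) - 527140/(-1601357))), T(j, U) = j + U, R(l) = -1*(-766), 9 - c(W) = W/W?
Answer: 2396082027991429081/1315083440507546 ≈ 1822.0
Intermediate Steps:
c(W) = 8 (c(W) = 9 - W/W = 9 - 1*1 = 9 - 1 = 8)
R(l) = 766
T(j, U) = U + j
t = 613319731/1315083440507546 (t = 1/(2144309 + (-79658/766 - 527140/(-1601357))) = 1/(2144309 + (-79658*1/766 - 527140*(-1/1601357))) = 1/(2144309 + (-39829/383 + 527140/1601357)) = 1/(2144309 - 63578553333/613319731) = 1/(1315083440507546/613319731) = 613319731/1315083440507546 ≈ 4.6637e-7)
p(s, F) = 11 + s (p(s, F) = s + 11 = 11 + s)
p(1811, c(7)) - t = (11 + 1811) - 1*613319731/1315083440507546 = 1822 - 613319731/1315083440507546 = 2396082027991429081/1315083440507546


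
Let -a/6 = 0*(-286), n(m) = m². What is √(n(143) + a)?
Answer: 143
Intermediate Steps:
a = 0 (a = -0*(-286) = -6*0 = 0)
√(n(143) + a) = √(143² + 0) = √(20449 + 0) = √20449 = 143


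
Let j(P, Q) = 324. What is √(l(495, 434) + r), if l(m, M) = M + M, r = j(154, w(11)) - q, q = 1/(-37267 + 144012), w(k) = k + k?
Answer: √13582237963055/106745 ≈ 34.525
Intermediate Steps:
w(k) = 2*k
q = 1/106745 ≈ 9.3681e-6
r = 34585379/106745 (r = 324 - 1*1/106745 = 324 - 1/106745 = 34585379/106745 ≈ 324.00)
l(m, M) = 2*M
√(l(495, 434) + r) = √(2*434 + 34585379/106745) = √(868 + 34585379/106745) = √(127240039/106745) = √13582237963055/106745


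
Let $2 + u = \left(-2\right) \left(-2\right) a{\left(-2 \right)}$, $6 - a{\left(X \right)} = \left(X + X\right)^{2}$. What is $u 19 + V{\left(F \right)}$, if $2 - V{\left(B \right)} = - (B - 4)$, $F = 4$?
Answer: $-796$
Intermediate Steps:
$a{\left(X \right)} = 6 - 4 X^{2}$ ($a{\left(X \right)} = 6 - \left(X + X\right)^{2} = 6 - \left(2 X\right)^{2} = 6 - 4 X^{2}$)
$u = -42$ ($u = -2 + \left(-2\right) \left(-2\right) \left(6 - 4 \left(-2\right)^{2}\right) = -2 + 4 \left(6 - 16\right) = -2 + 4 \left(-10\right) = -2 - 40 = -42$)
$V{\left(B \right)} = -2 + B$ ($V{\left(B \right)} = 2 - - (B - 4) = 2 - - (-4 + B) = 2 - \left(4 - B\right) = 2 + \left(-4 + B\right) = -2 + B$)
$u 19 + V{\left(F \right)} = \left(-42\right) 19 + \left(-2 + 4\right) = -798 + 2 = -796$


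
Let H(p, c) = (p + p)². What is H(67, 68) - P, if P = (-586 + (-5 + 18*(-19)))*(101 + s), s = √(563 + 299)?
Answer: 112189 + 933*√862 ≈ 1.3958e+5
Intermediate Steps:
s = √862 ≈ 29.360
H(p, c) = 4*p² (H(p, c) = (2*p)² = 4*p²)
P = -94233 - 933*√862 (P = (-586 + (-5 + 18*(-19)))*(101 + √862) = (-586 + (-5 - 342))*(101 + √862) = (-586 - 347)*(101 + √862) = -933*(101 + √862) = -94233 - 933*√862 ≈ -1.2163e+5)
H(67, 68) - P = 4*67² - (-94233 - 933*√862) = 4*4489 + (94233 + 933*√862) = 17956 + (94233 + 933*√862) = 112189 + 933*√862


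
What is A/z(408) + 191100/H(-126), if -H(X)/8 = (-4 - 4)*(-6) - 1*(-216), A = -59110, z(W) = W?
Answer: -2112595/8976 ≈ -235.36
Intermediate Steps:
H(X) = -2112 (H(X) = -8*((-4 - 4)*(-6) - 1*(-216)) = -8*(-8*(-6) + 216) = -8*(48 + 216) = -8*264 = -2112)
A/z(408) + 191100/H(-126) = -59110/408 + 191100/(-2112) = -59110*1/408 + 191100*(-1/2112) = -29555/204 - 15925/176 = -2112595/8976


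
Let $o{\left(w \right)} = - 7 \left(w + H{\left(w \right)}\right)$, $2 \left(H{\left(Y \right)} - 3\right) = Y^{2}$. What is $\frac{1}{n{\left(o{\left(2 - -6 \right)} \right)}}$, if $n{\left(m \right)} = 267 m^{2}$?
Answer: $\frac{1}{24190467} \approx 4.1339 \cdot 10^{-8}$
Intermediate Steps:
$H{\left(Y \right)} = 3 + \frac{Y^{2}}{2}$
$o{\left(w \right)} = -21 - 7 w - \frac{7 w^{2}}{2}$ ($o{\left(w \right)} = - 7 \left(w + \left(3 + \frac{w^{2}}{2}\right)\right) = - 7 \left(3 + w + \frac{w^{2}}{2}\right) = -21 - 7 w - \frac{7 w^{2}}{2}$)
$\frac{1}{n{\left(o{\left(2 - -6 \right)} \right)}} = \frac{1}{267 \left(-21 - 7 \left(2 - -6\right) - \frac{7 \left(2 - -6\right)^{2}}{2}\right)^{2}} = \frac{1}{267 \left(-21 - 7 \left(2 + 6\right) - \frac{7 \left(2 + 6\right)^{2}}{2}\right)^{2}} = \frac{1}{267 \left(-21 - 56 - \frac{7 \cdot 8^{2}}{2}\right)^{2}} = \frac{1}{267 \left(-21 - 56 - 224\right)^{2}} = \frac{1}{267 \left(-301\right)^{2}} = \frac{1}{267 \cdot 90601} = \frac{1}{24190467}$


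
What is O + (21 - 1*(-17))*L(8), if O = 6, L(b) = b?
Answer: 310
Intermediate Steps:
O + (21 - 1*(-17))*L(8) = 6 + (21 - 1*(-17))*8 = 6 + (21 + 17)*8 = 6 + 38*8 = 6 + 304 = 310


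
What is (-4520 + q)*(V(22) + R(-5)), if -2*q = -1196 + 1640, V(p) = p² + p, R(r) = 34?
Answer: -2560680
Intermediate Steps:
V(p) = p + p²
q = -222 (q = -(-1196 + 1640)/2 = -½*444 = -222)
(-4520 + q)*(V(22) + R(-5)) = (-4520 - 222)*(22*(1 + 22) + 34) = -4742*(22*23 + 34) = -4742*(506 + 34) = -4742*540 = -2560680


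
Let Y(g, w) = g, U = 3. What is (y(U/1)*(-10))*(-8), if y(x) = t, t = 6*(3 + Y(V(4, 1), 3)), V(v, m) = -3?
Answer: 0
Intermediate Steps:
t = 0 (t = 6*(3 - 3) = 6*0 = 0)
y(x) = 0
(y(U/1)*(-10))*(-8) = (0*(-10))*(-8) = 0*(-8) = 0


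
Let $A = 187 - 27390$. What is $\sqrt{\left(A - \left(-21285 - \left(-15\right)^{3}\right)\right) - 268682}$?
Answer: $5 i \sqrt{11119} \approx 527.23 i$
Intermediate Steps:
$A = -27203$ ($A = 187 - 27390 = -27203$)
$\sqrt{\left(A - \left(-21285 - \left(-15\right)^{3}\right)\right) - 268682} = \sqrt{\left(-27203 - \left(-21285 - \left(-15\right)^{3}\right)\right) - 268682} = \sqrt{\left(-27203 - \left(-21285 - -3375\right)\right) - 268682} = \sqrt{\left(-27203 - \left(-21285 + 3375\right)\right) - 268682} = \sqrt{\left(-27203 - -17910\right) - 268682} = \sqrt{\left(-27203 + 17910\right) - 268682} = \sqrt{-9293 - 268682} = \sqrt{-277975} = 5 i \sqrt{11119}$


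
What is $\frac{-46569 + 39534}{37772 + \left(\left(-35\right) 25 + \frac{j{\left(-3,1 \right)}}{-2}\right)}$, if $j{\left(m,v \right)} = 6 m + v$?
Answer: $- \frac{14070}{73811} \approx -0.19062$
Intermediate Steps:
$j{\left(m,v \right)} = v + 6 m$
$\frac{-46569 + 39534}{37772 + \left(\left(-35\right) 25 + \frac{j{\left(-3,1 \right)}}{-2}\right)} = \frac{-46569 + 39534}{37772 - \left(875 - \frac{1 + 6 \left(-3\right)}{-2}\right)} = - \frac{7035}{37772 - \left(875 - \left(1 - 18\right) \left(- \frac{1}{2}\right)\right)} = - \frac{7035}{37772 - \frac{1733}{2}} = - \frac{7035}{\frac{73811}{2}} = \left(-7035\right) \frac{2}{73811} = - \frac{14070}{73811}$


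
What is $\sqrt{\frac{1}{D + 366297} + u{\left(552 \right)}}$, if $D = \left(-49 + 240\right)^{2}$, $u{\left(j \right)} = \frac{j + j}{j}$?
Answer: $\frac{\sqrt{324460637346}}{402778} \approx 1.4142$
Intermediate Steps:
$u{\left(j \right)} = 2$ ($u{\left(j \right)} = \frac{2 j}{j} = 2$)
$D = 36481$ ($D = 191^{2} = 36481$)
$\sqrt{\frac{1}{D + 366297} + u{\left(552 \right)}} = \sqrt{\frac{1}{36481 + 366297} + 2} = \sqrt{\frac{1}{402778} + 2} = \sqrt{\frac{805557}{402778}} = \frac{\sqrt{324460637346}}{402778}$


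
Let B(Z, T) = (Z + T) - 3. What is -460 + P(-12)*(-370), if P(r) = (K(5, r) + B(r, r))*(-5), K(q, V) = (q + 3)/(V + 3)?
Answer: -468490/9 ≈ -52054.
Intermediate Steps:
B(Z, T) = -3 + T + Z (B(Z, T) = (T + Z) - 3 = -3 + T + Z)
K(q, V) = (3 + q)/(3 + V)
P(r) = 15 - 40/(3 + r) - 10*r (P(r) = ((3 + 5)/(3 + r) + (-3 + r + r))*(-5) = (8/(3 + r) + (-3 + 2*r))*(-5) = (-3 + 2*r + 8/(3 + r))*(-5) = 15 - 40/(3 + r) - 10*r)
-460 + P(-12)*(-370) = -460 + (5*(1 - 3*(-12) - 2*(-12)²)/(3 - 12))*(-370) = -460 + (5*(1 + 36 - 2*144)/(-9))*(-370) = -460 + (5*(-⅑)*(1 + 36 - 288))*(-370) = -460 + (5*(-⅑)*(-251))*(-370) = -460 + (1255/9)*(-370) = -460 - 464350/9 = -468490/9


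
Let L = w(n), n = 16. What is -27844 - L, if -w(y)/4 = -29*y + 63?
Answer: -29448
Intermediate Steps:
w(y) = -252 + 116*y (w(y) = -4*(-29*y + 63) = -4*(63 - 29*y) = -252 + 116*y)
L = 1604 (L = -252 + 116*16 = -252 + 1856 = 1604)
-27844 - L = -27844 - 1*1604 = -27844 - 1604 = -29448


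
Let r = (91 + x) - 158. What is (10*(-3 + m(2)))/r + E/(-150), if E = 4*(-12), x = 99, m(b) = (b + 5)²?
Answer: 2939/200 ≈ 14.695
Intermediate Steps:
m(b) = (5 + b)²
r = 32 (r = (91 + 99) - 158 = 190 - 158 = 32)
E = -48
(10*(-3 + m(2)))/r + E/(-150) = (10*(-3 + (5 + 2)²))/32 - 48/(-150) = (10*(-3 + 7²))*(1/32) - 48*(-1/150) = (10*(-3 + 49))*(1/32) + 8/25 = (10*46)*(1/32) + 8/25 = 460*(1/32) + 8/25 = 115/8 + 8/25 = 2939/200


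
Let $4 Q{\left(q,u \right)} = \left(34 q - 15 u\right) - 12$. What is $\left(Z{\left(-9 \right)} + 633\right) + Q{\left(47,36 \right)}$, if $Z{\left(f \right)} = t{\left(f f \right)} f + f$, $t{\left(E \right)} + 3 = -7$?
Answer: $\frac{1951}{2} \approx 975.5$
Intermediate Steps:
$t{\left(E \right)} = -10$ ($t{\left(E \right)} = -3 - 7 = -10$)
$Q{\left(q,u \right)} = -3 - \frac{15 u}{4} + \frac{17 q}{2}$ ($Q{\left(q,u \right)} = \frac{\left(34 q - 15 u\right) - 12}{4} = \frac{\left(- 15 u + 34 q\right) - 12}{4} = \frac{-12 - 15 u + 34 q}{4} = -3 - \frac{15 u}{4} + \frac{17 q}{2}$)
$Z{\left(f \right)} = - 9 f$ ($Z{\left(f \right)} = - 10 f + f = - 9 f$)
$\left(Z{\left(-9 \right)} + 633\right) + Q{\left(47,36 \right)} = \left(\left(-9\right) \left(-9\right) + 633\right) - - \frac{523}{2} = \left(81 + 633\right) - - \frac{523}{2} = 714 + \frac{523}{2} = \frac{1951}{2}$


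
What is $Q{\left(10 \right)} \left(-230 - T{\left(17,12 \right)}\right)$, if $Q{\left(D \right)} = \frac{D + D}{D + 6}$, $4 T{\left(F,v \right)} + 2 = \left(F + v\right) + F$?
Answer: $- \frac{1205}{4} \approx -301.25$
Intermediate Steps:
$T{\left(F,v \right)} = - \frac{1}{2} + \frac{F}{2} + \frac{v}{4}$ ($T{\left(F,v \right)} = - \frac{1}{2} + \frac{\left(F + v\right) + F}{4} = - \frac{1}{2} + \frac{v + 2 F}{4} = - \frac{1}{2} + \left(\frac{F}{2} + \frac{v}{4}\right) = - \frac{1}{2} + \frac{F}{2} + \frac{v}{4}$)
$Q{\left(D \right)} = \frac{2 D}{6 + D}$
$Q{\left(10 \right)} \left(-230 - T{\left(17,12 \right)}\right) = 2 \cdot 10 \frac{1}{6 + 10} \left(-230 - \left(- \frac{1}{2} + \frac{1}{2} \cdot 17 + \frac{1}{4} \cdot 12\right)\right) = 2 \cdot 10 \cdot \frac{1}{16} \left(-230 - \left(- \frac{1}{2} + \frac{17}{2} + 3\right)\right) = 2 \cdot 10 \cdot \frac{1}{16} \left(-230 - 11\right) = \frac{5 \left(-230 - 11\right)}{4} = \frac{5}{4} \left(-241\right) = - \frac{1205}{4}$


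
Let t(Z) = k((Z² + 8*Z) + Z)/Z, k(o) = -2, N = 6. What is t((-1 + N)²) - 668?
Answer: -16702/25 ≈ -668.08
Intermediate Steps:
t(Z) = -2/Z
t((-1 + N)²) - 668 = -2/(-1 + 6)² - 668 = -2/(5²) - 668 = -2/25 - 668 = -16702/25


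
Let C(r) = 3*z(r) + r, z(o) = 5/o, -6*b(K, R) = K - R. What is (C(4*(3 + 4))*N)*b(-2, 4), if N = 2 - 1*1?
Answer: 799/28 ≈ 28.536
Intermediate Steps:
b(K, R) = -K/6 + R/6 (b(K, R) = -(K - R)/6 = -K/6 + R/6)
C(r) = r + 15/r (C(r) = 3*(5/r) + r = 15/r + r = r + 15/r)
N = 1 (N = 2 - 1 = 1)
(C(4*(3 + 4))*N)*b(-2, 4) = ((4*(3 + 4) + 15/((4*(3 + 4))))*1)*(-⅙*(-2) + (⅙)*4) = ((4*7 + 15/((4*7)))*1)*(⅓ + ⅔) = ((28 + 15/28)*1)*1 = ((799/28)*1)*1 = (799/28)*1 = 799/28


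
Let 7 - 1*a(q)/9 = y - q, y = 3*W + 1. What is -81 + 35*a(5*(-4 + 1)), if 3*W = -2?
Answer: -2286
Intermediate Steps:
W = -⅔ (W = (⅓)*(-2) = -⅔ ≈ -0.66667)
y = -1 (y = 3*(-⅔) + 1 = -2 + 1 = -1)
a(q) = 72 + 9*q (a(q) = 63 - 9*(-1 - q) = 63 + (9 + 9*q) = 72 + 9*q)
-81 + 35*a(5*(-4 + 1)) = -81 + 35*(72 + 9*(5*(-4 + 1))) = -81 + 35*(72 + 9*(5*(-3))) = -81 + 35*(72 + 9*(-15)) = -81 + 35*(72 - 135) = -81 + 35*(-63) = -81 - 2205 = -2286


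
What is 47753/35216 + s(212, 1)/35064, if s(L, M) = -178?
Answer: 208517843/154351728 ≈ 1.3509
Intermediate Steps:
47753/35216 + s(212, 1)/35064 = 47753/35216 - 178/35064 = 47753*(1/35216) - 178*1/35064 = 47753/35216 - 89/17532 = 208517843/154351728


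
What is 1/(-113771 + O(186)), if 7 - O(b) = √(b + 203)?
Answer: -113764/12942247307 + √389/12942247307 ≈ -8.7886e-6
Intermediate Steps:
O(b) = 7 - √(203 + b) (O(b) = 7 - √(b + 203) = 7 - √(203 + b))
1/(-113771 + O(186)) = 1/(-113771 + (7 - √(203 + 186))) = 1/(-113771 + (7 - √389)) = 1/(-113764 - √389)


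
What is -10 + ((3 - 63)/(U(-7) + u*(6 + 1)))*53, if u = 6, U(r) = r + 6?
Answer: -3590/41 ≈ -87.561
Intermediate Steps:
U(r) = 6 + r
-10 + ((3 - 63)/(U(-7) + u*(6 + 1)))*53 = -10 + ((3 - 63)/((6 - 7) + 6*(6 + 1)))*53 = -10 - 60/(-1 + 6*7)*53 = -10 - 60/(-1 + 42)*53 = -10 - 60/41*53 = -10 - 3180/41 = -3590/41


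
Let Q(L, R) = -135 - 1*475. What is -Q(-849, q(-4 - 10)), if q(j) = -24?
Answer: 610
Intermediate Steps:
Q(L, R) = -610 (Q(L, R) = -135 - 475 = -610)
-Q(-849, q(-4 - 10)) = -1*(-610) = 610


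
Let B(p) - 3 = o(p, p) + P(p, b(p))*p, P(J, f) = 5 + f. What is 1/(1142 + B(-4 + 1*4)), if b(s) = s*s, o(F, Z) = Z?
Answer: 1/1145 ≈ 0.00087336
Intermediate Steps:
b(s) = s²
B(p) = 3 + p + p*(5 + p²) (B(p) = 3 + (p + (5 + p²)*p) = 3 + (p + p*(5 + p²)) = 3 + p + p*(5 + p²))
1/(1142 + B(-4 + 1*4)) = 1/(1142 + (3 + (-4 + 1*4)³ + 6*(-4 + 1*4))) = 1/(1142 + (3 + (-4 + 4)³ + 6*(-4 + 4))) = 1/(1142 + (3 + 0³ + 6*0)) = 1/(1142 + (3 + 0 + 0)) = 1/(1142 + 3) = 1/1145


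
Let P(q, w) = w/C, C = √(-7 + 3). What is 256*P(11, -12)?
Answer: 1536*I ≈ 1536.0*I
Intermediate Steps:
C = 2*I (C = √(-4) = 2*I ≈ 2.0*I)
P(q, w) = -I*w/2 (P(q, w) = w/((2*I)) = w*(-I/2) = -I*w/2)
256*P(11, -12) = 256*(-½*I*(-12)) = 256*(6*I) = 1536*I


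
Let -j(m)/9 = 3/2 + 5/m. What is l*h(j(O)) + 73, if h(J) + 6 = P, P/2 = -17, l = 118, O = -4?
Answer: -4647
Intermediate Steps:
j(m) = -27/2 - 45/m (j(m) = -9*(3/2 + 5/m) = -27/2 - 45/m)
P = -34 (P = 2*(-17) = -34)
h(J) = -40 (h(J) = -6 - 34 = -40)
l*h(j(O)) + 73 = 118*(-40) + 73 = -4720 + 73 = -4647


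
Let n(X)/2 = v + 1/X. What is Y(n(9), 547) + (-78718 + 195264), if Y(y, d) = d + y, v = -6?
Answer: 1053731/9 ≈ 1.1708e+5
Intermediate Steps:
n(X) = -12 + 2/X (n(X) = 2*(-6 + 1/X) = -12 + 2/X)
Y(n(9), 547) + (-78718 + 195264) = (547 + (-12 + 2/9)) + (-78718 + 195264) = (547 + (-12 + 2*(1/9))) + 116546 = (547 + (-12 + 2/9)) + 116546 = (547 - 106/9) + 116546 = 4817/9 + 116546 = 1053731/9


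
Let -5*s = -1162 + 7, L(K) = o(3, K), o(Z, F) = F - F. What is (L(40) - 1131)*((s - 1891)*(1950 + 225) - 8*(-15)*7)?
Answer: 4082525460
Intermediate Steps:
o(Z, F) = 0
L(K) = 0
s = 231 (s = -(-1162 + 7)/5 = -⅕*(-1155) = 231)
(L(40) - 1131)*((s - 1891)*(1950 + 225) - 8*(-15)*7) = (0 - 1131)*((231 - 1891)*(1950 + 225) - 8*(-15)*7) = -1131*(-1660*2175 + 120*7) = -1131*(-3610500 + 840) = -1131*(-3609660) = 4082525460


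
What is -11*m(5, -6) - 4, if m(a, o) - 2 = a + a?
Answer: -136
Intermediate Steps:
m(a, o) = 2 + 2*a (m(a, o) = 2 + (a + a) = 2 + 2*a)
-11*m(5, -6) - 4 = -11*(2 + 2*5) - 4 = -11*(2 + 10) - 4 = -11*12 - 4 = -132 - 4 = -136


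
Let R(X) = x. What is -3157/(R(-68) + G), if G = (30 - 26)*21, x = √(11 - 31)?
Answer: -66297/1769 + 3157*I*√5/3538 ≈ -37.477 + 1.9953*I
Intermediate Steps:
x = 2*I*√5 (x = √(-20) = 2*I*√5 ≈ 4.4721*I)
R(X) = 2*I*√5
G = 84 (G = 4*21 = 84)
-3157/(R(-68) + G) = -3157/(2*I*√5 + 84) = -3157/(84 + 2*I*√5)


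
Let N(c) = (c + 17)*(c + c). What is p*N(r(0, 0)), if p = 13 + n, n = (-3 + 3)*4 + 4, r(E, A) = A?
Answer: 0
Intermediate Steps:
N(c) = 2*c*(17 + c) (N(c) = (17 + c)*(2*c) = 2*c*(17 + c))
n = 4 (n = 0*4 + 4 = 0 + 4 = 4)
p = 17 (p = 13 + 4 = 17)
p*N(r(0, 0)) = 17*(2*0*(17 + 0)) = 17*(2*0*17) = 17*0 = 0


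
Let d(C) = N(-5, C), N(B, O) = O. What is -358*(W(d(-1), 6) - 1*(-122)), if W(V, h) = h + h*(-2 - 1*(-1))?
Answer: -43676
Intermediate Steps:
d(C) = C
W(V, h) = 0 (W(V, h) = h + h*(-2 + 1) = h + h*(-1) = h - h = 0)
-358*(W(d(-1), 6) - 1*(-122)) = -358*(0 - 1*(-122)) = -358*(0 + 122) = -358*122 = -43676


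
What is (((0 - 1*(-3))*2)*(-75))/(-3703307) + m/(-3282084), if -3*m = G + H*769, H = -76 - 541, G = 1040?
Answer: -582945643177/12154564651788 ≈ -0.047961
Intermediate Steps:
H = -617
m = 157811 (m = -(1040 - 617*769)/3 = -(1040 - 474473)/3 = -1/3*(-473433) = 157811)
(((0 - 1*(-3))*2)*(-75))/(-3703307) + m/(-3282084) = (((0 - 1*(-3))*2)*(-75))/(-3703307) + 157811/(-3282084) = (((0 + 3)*2)*(-75))*(-1/3703307) + 157811*(-1/3282084) = ((3*2)*(-75))*(-1/3703307) - 157811/3282084 = (6*(-75))*(-1/3703307) - 157811/3282084 = -450*(-1/3703307) - 157811/3282084 = 450/3703307 - 157811/3282084 = -582945643177/12154564651788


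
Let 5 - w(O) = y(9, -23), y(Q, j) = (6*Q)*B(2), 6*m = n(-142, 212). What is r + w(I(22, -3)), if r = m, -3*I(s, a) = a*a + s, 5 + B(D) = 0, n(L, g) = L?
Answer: 754/3 ≈ 251.33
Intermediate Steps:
B(D) = -5 (B(D) = -5 + 0 = -5)
m = -71/3 (m = (⅙)*(-142) = -71/3 ≈ -23.667)
I(s, a) = -s/3 - a²/3 (I(s, a) = -(a*a + s)/3 = -(a² + s)/3 = -(s + a²)/3 = -s/3 - a²/3)
r = -71/3 ≈ -23.667
y(Q, j) = -30*Q (y(Q, j) = (6*Q)*(-5) = -30*Q)
w(O) = 275 (w(O) = 5 - (-30)*9 = 5 - 1*(-270) = 5 + 270 = 275)
r + w(I(22, -3)) = -71/3 + 275 = 754/3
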